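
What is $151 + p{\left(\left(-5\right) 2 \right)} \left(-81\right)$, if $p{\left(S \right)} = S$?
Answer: $961$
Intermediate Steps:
$151 + p{\left(\left(-5\right) 2 \right)} \left(-81\right) = 151 + \left(-5\right) 2 \left(-81\right) = 151 - -810 = 151 + 810 = 961$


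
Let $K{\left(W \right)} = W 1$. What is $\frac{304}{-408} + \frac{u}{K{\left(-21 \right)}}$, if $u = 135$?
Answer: $- \frac{2561}{357} \approx -7.1737$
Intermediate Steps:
$K{\left(W \right)} = W$
$\frac{304}{-408} + \frac{u}{K{\left(-21 \right)}} = \frac{304}{-408} + \frac{135}{-21} = 304 \left(- \frac{1}{408}\right) + 135 \left(- \frac{1}{21}\right) = - \frac{38}{51} - \frac{45}{7} = - \frac{2561}{357}$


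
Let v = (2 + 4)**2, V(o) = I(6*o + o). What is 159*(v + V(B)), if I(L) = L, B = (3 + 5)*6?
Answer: 59148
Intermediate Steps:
B = 48 (B = 8*6 = 48)
V(o) = 7*o (V(o) = 6*o + o = 7*o)
v = 36 (v = 6**2 = 36)
159*(v + V(B)) = 159*(36 + 7*48) = 159*(36 + 336) = 159*372 = 59148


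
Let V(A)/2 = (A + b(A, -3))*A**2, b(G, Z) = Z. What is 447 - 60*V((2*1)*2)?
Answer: -1473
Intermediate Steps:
V(A) = 2*A**2*(-3 + A) (V(A) = 2*((A - 3)*A**2) = 2*((-3 + A)*A**2) = 2*(A**2*(-3 + A)) = 2*A**2*(-3 + A))
447 - 60*V((2*1)*2) = 447 - 120*((2*1)*2)**2*(-3 + (2*1)*2) = 447 - 120*(2*2)**2*(-3 + 2*2) = 447 - 120*4**2*(-3 + 4) = 447 - 120*16 = 447 - 60*32 = 447 - 1920 = -1473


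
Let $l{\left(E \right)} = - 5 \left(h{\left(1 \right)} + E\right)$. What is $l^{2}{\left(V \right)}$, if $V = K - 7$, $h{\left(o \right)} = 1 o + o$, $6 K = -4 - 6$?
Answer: $\frac{10000}{9} \approx 1111.1$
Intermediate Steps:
$K = - \frac{5}{3}$ ($K = \frac{-4 - 6}{6} = \frac{1}{6} \left(-10\right) = - \frac{5}{3} \approx -1.6667$)
$h{\left(o \right)} = 2 o$ ($h{\left(o \right)} = o + o = 2 o$)
$V = - \frac{26}{3}$ ($V = - \frac{5}{3} - 7 = - \frac{26}{3} \approx -8.6667$)
$l{\left(E \right)} = -10 - 5 E$ ($l{\left(E \right)} = - 5 \left(2 \cdot 1 + E\right) = - 5 \left(2 + E\right) = -10 - 5 E$)
$l^{2}{\left(V \right)} = \left(-10 - - \frac{130}{3}\right)^{2} = \left(-10 + \frac{130}{3}\right)^{2} = \left(\frac{100}{3}\right)^{2} = \frac{10000}{9}$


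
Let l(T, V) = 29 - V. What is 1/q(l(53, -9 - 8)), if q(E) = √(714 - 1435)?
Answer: -I*√721/721 ≈ -0.037242*I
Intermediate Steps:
q(E) = I*√721 (q(E) = √(-721) = I*√721)
1/q(l(53, -9 - 8)) = 1/(I*√721) = -I*√721/721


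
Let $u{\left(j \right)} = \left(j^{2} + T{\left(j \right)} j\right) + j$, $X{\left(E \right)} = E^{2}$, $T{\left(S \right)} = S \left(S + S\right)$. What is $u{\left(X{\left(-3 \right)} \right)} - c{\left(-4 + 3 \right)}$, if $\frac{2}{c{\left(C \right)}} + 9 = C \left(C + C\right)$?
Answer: $\frac{10838}{7} \approx 1548.3$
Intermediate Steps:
$c{\left(C \right)} = \frac{2}{-9 + 2 C^{2}}$ ($c{\left(C \right)} = \frac{2}{-9 + C \left(C + C\right)} = \frac{2}{-9 + C 2 C} = \frac{2}{-9 + 2 C^{2}}$)
$T{\left(S \right)} = 2 S^{2}$ ($T{\left(S \right)} = S 2 S = 2 S^{2}$)
$u{\left(j \right)} = j + j^{2} + 2 j^{3}$ ($u{\left(j \right)} = \left(j^{2} + 2 j^{2} j\right) + j = \left(j^{2} + 2 j^{3}\right) + j = j + j^{2} + 2 j^{3}$)
$u{\left(X{\left(-3 \right)} \right)} - c{\left(-4 + 3 \right)} = \left(-3\right)^{2} \left(1 + \left(-3\right)^{2} + 2 \left(\left(-3\right)^{2}\right)^{2}\right) - \frac{2}{-9 + 2 \left(-4 + 3\right)^{2}} = 9 \left(1 + 9 + 2 \cdot 9^{2}\right) - \frac{2}{-9 + 2 \left(-1\right)^{2}} = 9 \left(1 + 9 + 2 \cdot 81\right) - \frac{2}{-9 + 2 \cdot 1} = 9 \left(1 + 9 + 162\right) - \frac{2}{-9 + 2} = 9 \cdot 172 - \frac{2}{-7} = 1548 - 2 \left(- \frac{1}{7}\right) = 1548 - - \frac{2}{7} = 1548 + \frac{2}{7} = \frac{10838}{7}$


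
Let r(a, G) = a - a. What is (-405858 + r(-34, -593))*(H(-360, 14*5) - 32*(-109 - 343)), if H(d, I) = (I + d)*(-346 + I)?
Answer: -38355204432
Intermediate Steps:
r(a, G) = 0
H(d, I) = (-346 + I)*(I + d)
(-405858 + r(-34, -593))*(H(-360, 14*5) - 32*(-109 - 343)) = (-405858 + 0)*(((14*5)² - 4844*5 - 346*(-360) + (14*5)*(-360)) - 32*(-109 - 343)) = -405858*((70² - 346*70 + 124560 + 70*(-360)) - 32*(-452)) = -405858*((4900 - 24220 + 124560 - 25200) + 14464) = -405858*(80040 + 14464) = -405858*94504 = -38355204432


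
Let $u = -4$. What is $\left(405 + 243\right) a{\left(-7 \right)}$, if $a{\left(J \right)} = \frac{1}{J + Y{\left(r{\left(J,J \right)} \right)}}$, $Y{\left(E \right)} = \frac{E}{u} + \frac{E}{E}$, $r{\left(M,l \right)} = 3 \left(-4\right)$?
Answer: $-216$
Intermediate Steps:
$r{\left(M,l \right)} = -12$
$Y{\left(E \right)} = 1 - \frac{E}{4}$ ($Y{\left(E \right)} = \frac{E}{-4} + \frac{E}{E} = E \left(- \frac{1}{4}\right) + 1 = - \frac{E}{4} + 1 = 1 - \frac{E}{4}$)
$a{\left(J \right)} = \frac{1}{4 + J}$ ($a{\left(J \right)} = \frac{1}{J + \left(1 - -3\right)} = \frac{1}{J + \left(1 + 3\right)} = \frac{1}{J + 4} = \frac{1}{4 + J}$)
$\left(405 + 243\right) a{\left(-7 \right)} = \frac{405 + 243}{4 - 7} = \frac{648}{-3} = 648 \left(- \frac{1}{3}\right) = -216$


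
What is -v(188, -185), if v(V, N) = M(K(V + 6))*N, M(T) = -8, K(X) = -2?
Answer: -1480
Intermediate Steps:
v(V, N) = -8*N
-v(188, -185) = -(-8)*(-185) = -1*1480 = -1480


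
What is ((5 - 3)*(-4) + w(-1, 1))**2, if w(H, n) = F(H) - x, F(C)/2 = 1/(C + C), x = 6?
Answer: 225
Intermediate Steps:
F(C) = 1/C (F(C) = 2/(C + C) = 2/((2*C)) = 2*(1/(2*C)) = 1/C)
w(H, n) = -6 + 1/H (w(H, n) = 1/H - 1*6 = 1/H - 6 = -6 + 1/H)
((5 - 3)*(-4) + w(-1, 1))**2 = ((5 - 3)*(-4) + (-6 + 1/(-1)))**2 = (2*(-4) + (-6 - 1))**2 = (-8 - 7)**2 = (-15)**2 = 225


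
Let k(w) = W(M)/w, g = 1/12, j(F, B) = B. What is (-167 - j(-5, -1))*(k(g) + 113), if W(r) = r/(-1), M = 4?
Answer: -10790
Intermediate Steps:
W(r) = -r (W(r) = r*(-1) = -r)
g = 1/12 ≈ 0.083333
k(w) = -4/w (k(w) = (-1*4)/w = -4/w)
(-167 - j(-5, -1))*(k(g) + 113) = (-167 - 1*(-1))*(-4/1/12 + 113) = (-167 + 1)*(-4*12 + 113) = -166*(-48 + 113) = -166*65 = -10790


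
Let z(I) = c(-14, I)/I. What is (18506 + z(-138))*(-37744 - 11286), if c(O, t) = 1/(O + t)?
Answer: -9516278224355/10488 ≈ -9.0735e+8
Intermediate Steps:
z(I) = 1/(I*(-14 + I)) (z(I) = 1/((-14 + I)*I) = 1/(I*(-14 + I)))
(18506 + z(-138))*(-37744 - 11286) = (18506 + 1/((-138)*(-14 - 138)))*(-37744 - 11286) = (18506 - 1/138/(-152))*(-49030) = (18506 - 1/138*(-1/152))*(-49030) = (18506 + 1/20976)*(-49030) = (388181857/20976)*(-49030) = -9516278224355/10488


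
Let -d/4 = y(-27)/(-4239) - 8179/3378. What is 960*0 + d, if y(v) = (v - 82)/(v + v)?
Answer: 624196792/64437039 ≈ 9.6869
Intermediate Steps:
y(v) = (-82 + v)/(2*v) (y(v) = (-82 + v)/((2*v)) = (-82 + v)*(1/(2*v)) = (-82 + v)/(2*v))
d = 624196792/64437039 (d = -4*(((1/2)*(-82 - 27)/(-27))/(-4239) - 8179/3378) = -4*(((1/2)*(-1/27)*(-109))*(-1/4239) - 8179*1/3378) = -4*((109/54)*(-1/4239) - 8179/3378) = -4*(-109/228906 - 8179/3378) = -4*(-156049198/64437039) = 624196792/64437039 ≈ 9.6869)
960*0 + d = 960*0 + 624196792/64437039 = 0 + 624196792/64437039 = 624196792/64437039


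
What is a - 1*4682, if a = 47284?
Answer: 42602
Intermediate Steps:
a - 1*4682 = 47284 - 1*4682 = 47284 - 4682 = 42602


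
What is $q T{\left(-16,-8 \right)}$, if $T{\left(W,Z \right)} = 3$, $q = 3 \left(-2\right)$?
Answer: $-18$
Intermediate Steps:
$q = -6$
$q T{\left(-16,-8 \right)} = \left(-6\right) 3 = -18$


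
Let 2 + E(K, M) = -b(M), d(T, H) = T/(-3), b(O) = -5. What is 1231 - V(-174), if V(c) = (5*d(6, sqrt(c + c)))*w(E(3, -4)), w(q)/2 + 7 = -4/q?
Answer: 3193/3 ≈ 1064.3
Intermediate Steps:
d(T, H) = -T/3 (d(T, H) = T*(-1/3) = -T/3)
E(K, M) = 3 (E(K, M) = -2 - 1*(-5) = -2 + 5 = 3)
w(q) = -14 - 8/q (w(q) = -14 + 2*(-4/q) = -14 - 8/q)
V(c) = 500/3 (V(c) = (5*(-1/3*6))*(-14 - 8/3) = (5*(-2))*(-14 - 8*1/3) = -10*(-14 - 8/3) = -10*(-50/3) = 500/3)
1231 - V(-174) = 1231 - 1*500/3 = 1231 - 500/3 = 3193/3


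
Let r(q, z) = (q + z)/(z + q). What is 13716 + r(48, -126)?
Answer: 13717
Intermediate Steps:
r(q, z) = 1 (r(q, z) = (q + z)/(q + z) = 1)
13716 + r(48, -126) = 13716 + 1 = 13717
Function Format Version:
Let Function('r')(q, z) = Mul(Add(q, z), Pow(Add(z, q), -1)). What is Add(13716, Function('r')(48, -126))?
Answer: 13717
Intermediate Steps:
Function('r')(q, z) = 1 (Function('r')(q, z) = Mul(Add(q, z), Pow(Add(q, z), -1)) = 1)
Add(13716, Function('r')(48, -126)) = Add(13716, 1) = 13717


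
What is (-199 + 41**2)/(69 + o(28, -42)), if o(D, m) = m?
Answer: 494/9 ≈ 54.889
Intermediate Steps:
(-199 + 41**2)/(69 + o(28, -42)) = (-199 + 41**2)/(69 - 42) = (-199 + 1681)/27 = 1482*(1/27) = 494/9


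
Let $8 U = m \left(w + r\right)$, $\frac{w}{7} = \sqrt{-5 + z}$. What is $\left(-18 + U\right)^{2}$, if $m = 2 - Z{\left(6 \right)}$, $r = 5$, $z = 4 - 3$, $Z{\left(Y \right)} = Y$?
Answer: $\frac{1485}{4} + 287 i \approx 371.25 + 287.0 i$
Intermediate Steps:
$z = 1$
$w = 14 i$ ($w = 7 \sqrt{-5 + 1} = 7 \sqrt{-4} = 7 \cdot 2 i = 14 i \approx 14.0 i$)
$m = -4$ ($m = 2 - 6 = -4$)
$U = - \frac{5}{2} - 7 i$ ($U = \frac{\left(-4\right) \left(14 i + 5\right)}{8} = \frac{\left(-4\right) \left(5 + 14 i\right)}{8} = \frac{-20 - 56 i}{8} = - \frac{5}{2} - 7 i \approx -2.5 - 7.0 i$)
$\left(-18 + U\right)^{2} = \left(-18 - \left(\frac{5}{2} + 7 i\right)\right)^{2} = \left(- \frac{41}{2} - 7 i\right)^{2}$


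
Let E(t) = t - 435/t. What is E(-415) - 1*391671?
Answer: -32543051/83 ≈ -3.9209e+5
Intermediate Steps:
E(-415) - 1*391671 = (-415 - 435/(-415)) - 1*391671 = (-415 - 435*(-1/415)) - 391671 = (-415 + 87/83) - 391671 = -34358/83 - 391671 = -32543051/83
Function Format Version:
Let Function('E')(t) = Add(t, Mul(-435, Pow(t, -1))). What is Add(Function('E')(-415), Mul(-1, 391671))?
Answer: Rational(-32543051, 83) ≈ -3.9209e+5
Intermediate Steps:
Add(Function('E')(-415), Mul(-1, 391671)) = Add(Add(-415, Mul(-435, Pow(-415, -1))), Mul(-1, 391671)) = Add(Add(-415, Mul(-435, Rational(-1, 415))), -391671) = Add(Add(-415, Rational(87, 83)), -391671) = Add(Rational(-34358, 83), -391671) = Rational(-32543051, 83)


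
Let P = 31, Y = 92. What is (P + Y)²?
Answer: 15129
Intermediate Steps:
(P + Y)² = (31 + 92)² = 123² = 15129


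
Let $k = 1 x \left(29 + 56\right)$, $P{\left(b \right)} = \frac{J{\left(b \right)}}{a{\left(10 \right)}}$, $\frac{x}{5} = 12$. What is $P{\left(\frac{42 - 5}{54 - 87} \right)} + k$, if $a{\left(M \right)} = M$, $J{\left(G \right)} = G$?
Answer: $\frac{1682963}{330} \approx 5099.9$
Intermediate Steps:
$x = 60$ ($x = 5 \cdot 12 = 60$)
$P{\left(b \right)} = \frac{b}{10}$
$k = 5100$ ($k = 1 \cdot 60 \left(29 + 56\right) = 60 \cdot 85 = 5100$)
$P{\left(\frac{42 - 5}{54 - 87} \right)} + k = \frac{\left(42 - 5\right) \frac{1}{54 - 87}}{10} + 5100 = \frac{37 \frac{1}{-33}}{10} + 5100 = \frac{37 \left(- \frac{1}{33}\right)}{10} + 5100 = \frac{1}{10} \left(- \frac{37}{33}\right) + 5100 = - \frac{37}{330} + 5100 = \frac{1682963}{330}$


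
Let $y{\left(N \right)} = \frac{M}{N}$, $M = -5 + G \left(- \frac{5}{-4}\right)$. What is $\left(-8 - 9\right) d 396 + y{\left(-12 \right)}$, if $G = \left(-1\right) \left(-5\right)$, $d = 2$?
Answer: $- \frac{646277}{48} \approx -13464.0$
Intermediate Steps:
$G = 5$
$M = \frac{5}{4}$ ($M = -5 + 5 \left(- \frac{5}{-4}\right) = -5 + 5 \left(\left(-5\right) \left(- \frac{1}{4}\right)\right) = -5 + 5 \cdot \frac{5}{4} = -5 + \frac{25}{4} = \frac{5}{4} \approx 1.25$)
$y{\left(N \right)} = \frac{5}{4 N}$
$\left(-8 - 9\right) d 396 + y{\left(-12 \right)} = \left(-8 - 9\right) 2 \cdot 396 + \frac{5}{4 \left(-12\right)} = \left(-8 - 9\right) 2 \cdot 396 + \frac{5}{4} \left(- \frac{1}{12}\right) = \left(-17\right) 2 \cdot 396 - \frac{5}{48} = \left(-34\right) 396 - \frac{5}{48} = -13464 - \frac{5}{48} = - \frac{646277}{48}$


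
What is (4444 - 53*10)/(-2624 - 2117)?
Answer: -3914/4741 ≈ -0.82556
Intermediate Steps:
(4444 - 53*10)/(-2624 - 2117) = (4444 - 530)/(-4741) = 3914*(-1/4741) = -3914/4741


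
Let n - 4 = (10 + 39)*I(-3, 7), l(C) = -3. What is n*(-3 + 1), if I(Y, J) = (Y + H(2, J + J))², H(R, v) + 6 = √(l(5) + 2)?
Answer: -7848 + 1764*I ≈ -7848.0 + 1764.0*I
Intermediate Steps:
H(R, v) = -6 + I (H(R, v) = -6 + √(-3 + 2) = -6 + √(-1) = -6 + I)
I(Y, J) = (-6 + I + Y)² (I(Y, J) = (Y + (-6 + I))² = (-6 + I + Y)²)
n = 4 + 49*(-9 + I)² (n = 4 + (10 + 39)*(-6 + I - 3)² = 4 + 49*(-9 + I)² ≈ 3924.0 - 882.0*I)
n*(-3 + 1) = (3924 - 882*I)*(-3 + 1) = (3924 - 882*I)*(-2) = -7848 + 1764*I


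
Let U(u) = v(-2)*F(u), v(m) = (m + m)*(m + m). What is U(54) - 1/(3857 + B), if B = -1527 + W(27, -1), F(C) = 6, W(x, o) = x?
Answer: 226271/2357 ≈ 96.000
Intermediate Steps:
v(m) = 4*m² (v(m) = (2*m)*(2*m) = 4*m²)
B = -1500 (B = -1527 + 27 = -1500)
U(u) = 96 (U(u) = (4*(-2)²)*6 = (4*4)*6 = 16*6 = 96)
U(54) - 1/(3857 + B) = 96 - 1/(3857 - 1500) = 96 - 1/2357 = 226271/2357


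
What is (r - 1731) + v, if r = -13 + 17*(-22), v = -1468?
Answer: -3586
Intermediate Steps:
r = -387 (r = -13 - 374 = -387)
(r - 1731) + v = (-387 - 1731) - 1468 = -2118 - 1468 = -3586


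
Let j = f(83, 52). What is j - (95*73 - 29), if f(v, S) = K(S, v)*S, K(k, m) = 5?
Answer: -6646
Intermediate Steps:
f(v, S) = 5*S
j = 260 (j = 5*52 = 260)
j - (95*73 - 29) = 260 - (95*73 - 29) = 260 - (6935 - 29) = 260 - 1*6906 = 260 - 6906 = -6646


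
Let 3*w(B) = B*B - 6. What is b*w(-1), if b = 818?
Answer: -4090/3 ≈ -1363.3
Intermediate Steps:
w(B) = -2 + B**2/3 (w(B) = (B*B - 6)/3 = (B**2 - 6)/3 = (-6 + B**2)/3 = -2 + B**2/3)
b*w(-1) = 818*(-2 + (1/3)*(-1)**2) = 818*(-2 + (1/3)*1) = 818*(-2 + 1/3) = 818*(-5/3) = -4090/3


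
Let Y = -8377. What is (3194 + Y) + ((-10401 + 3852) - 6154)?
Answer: -17886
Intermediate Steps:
(3194 + Y) + ((-10401 + 3852) - 6154) = (3194 - 8377) + ((-10401 + 3852) - 6154) = -5183 + (-6549 - 6154) = -5183 - 12703 = -17886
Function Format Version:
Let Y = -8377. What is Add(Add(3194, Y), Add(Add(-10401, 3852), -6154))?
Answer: -17886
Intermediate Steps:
Add(Add(3194, Y), Add(Add(-10401, 3852), -6154)) = Add(Add(3194, -8377), Add(Add(-10401, 3852), -6154)) = Add(-5183, Add(-6549, -6154)) = Add(-5183, -12703) = -17886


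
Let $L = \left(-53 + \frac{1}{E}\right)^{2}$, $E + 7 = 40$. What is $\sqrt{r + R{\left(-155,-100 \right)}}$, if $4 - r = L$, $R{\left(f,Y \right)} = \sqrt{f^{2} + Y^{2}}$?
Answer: $\frac{\sqrt{-3051148 + 5445 \sqrt{1361}}}{33} \approx 51.16 i$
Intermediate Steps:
$E = 33$ ($E = -7 + 40 = 33$)
$R{\left(f,Y \right)} = \sqrt{Y^{2} + f^{2}}$
$L = \frac{3055504}{1089}$ ($L = \left(-53 + \frac{1}{33}\right)^{2} = \left(- \frac{1748}{33}\right)^{2} = \frac{3055504}{1089} \approx 2805.8$)
$r = - \frac{3051148}{1089}$ ($r = 4 - \frac{3055504}{1089} = - \frac{3051148}{1089} \approx -2801.8$)
$\sqrt{r + R{\left(-155,-100 \right)}} = \sqrt{- \frac{3051148}{1089} + \sqrt{\left(-100\right)^{2} + \left(-155\right)^{2}}} = \sqrt{- \frac{3051148}{1089} + \sqrt{10000 + 24025}} = \sqrt{- \frac{3051148}{1089} + \sqrt{34025}} = \sqrt{- \frac{3051148}{1089} + 5 \sqrt{1361}}$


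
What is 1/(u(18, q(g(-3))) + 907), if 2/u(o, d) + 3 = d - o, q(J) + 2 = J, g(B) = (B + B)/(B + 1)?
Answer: 10/9069 ≈ 0.0011027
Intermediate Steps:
g(B) = 2*B/(1 + B) (g(B) = (2*B)/(1 + B) = 2*B/(1 + B))
q(J) = -2 + J
u(o, d) = 2/(-3 + d - o) (u(o, d) = 2/(-3 + (d - o)) = 2/(-3 + d - o))
1/(u(18, q(g(-3))) + 907) = 1/(2/(-3 + (-2 + 2*(-3)/(1 - 3)) - 1*18) + 907) = 1/(2/(-3 + (-2 + 2*(-3)/(-2)) - 18) + 907) = 1/(2/(-3 + (-2 + 2*(-3)*(-1/2)) - 18) + 907) = 1/(2/(-3 + (-2 + 3) - 18) + 907) = 1/(2/(-3 + 1 - 18) + 907) = 1/(2/(-20) + 907) = 1/(2*(-1/20) + 907) = 1/(-1/10 + 907) = 1/(9069/10) = 10/9069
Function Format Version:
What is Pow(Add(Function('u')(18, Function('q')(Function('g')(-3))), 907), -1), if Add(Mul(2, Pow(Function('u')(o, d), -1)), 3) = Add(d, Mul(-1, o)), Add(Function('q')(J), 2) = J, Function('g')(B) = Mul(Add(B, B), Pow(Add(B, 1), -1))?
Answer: Rational(10, 9069) ≈ 0.0011027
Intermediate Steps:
Function('g')(B) = Mul(2, B, Pow(Add(1, B), -1)) (Function('g')(B) = Mul(Mul(2, B), Pow(Add(1, B), -1)) = Mul(2, B, Pow(Add(1, B), -1)))
Function('q')(J) = Add(-2, J)
Function('u')(o, d) = Mul(2, Pow(Add(-3, d, Mul(-1, o)), -1)) (Function('u')(o, d) = Mul(2, Pow(Add(-3, Add(d, Mul(-1, o))), -1)) = Mul(2, Pow(Add(-3, d, Mul(-1, o)), -1)))
Pow(Add(Function('u')(18, Function('q')(Function('g')(-3))), 907), -1) = Pow(Add(Mul(2, Pow(Add(-3, Add(-2, Mul(2, -3, Pow(Add(1, -3), -1))), Mul(-1, 18)), -1)), 907), -1) = Pow(Add(Mul(2, Pow(Add(-3, Add(-2, Mul(2, -3, Pow(-2, -1))), -18), -1)), 907), -1) = Pow(Add(Mul(2, Pow(Add(-3, Add(-2, Mul(2, -3, Rational(-1, 2))), -18), -1)), 907), -1) = Pow(Add(Mul(2, Pow(Add(-3, Add(-2, 3), -18), -1)), 907), -1) = Pow(Add(Mul(2, Pow(Add(-3, 1, -18), -1)), 907), -1) = Pow(Add(Mul(2, Pow(-20, -1)), 907), -1) = Pow(Add(Mul(2, Rational(-1, 20)), 907), -1) = Pow(Add(Rational(-1, 10), 907), -1) = Pow(Rational(9069, 10), -1) = Rational(10, 9069)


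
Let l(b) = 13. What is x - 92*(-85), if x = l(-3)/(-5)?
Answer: 39087/5 ≈ 7817.4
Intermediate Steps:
x = -13/5 (x = 13/(-5) = 13*(-1/5) = -13/5 ≈ -2.6000)
x - 92*(-85) = -13/5 - 92*(-85) = -13/5 + 7820 = 39087/5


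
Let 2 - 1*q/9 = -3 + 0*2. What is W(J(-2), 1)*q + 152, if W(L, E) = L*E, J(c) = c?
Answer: 62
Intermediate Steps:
W(L, E) = E*L
q = 45 (q = 18 - 9*(-3 + 0*2) = 18 - 9*(-3 + 0) = 18 - 9*(-3) = 18 + 27 = 45)
W(J(-2), 1)*q + 152 = (1*(-2))*45 + 152 = -2*45 + 152 = -90 + 152 = 62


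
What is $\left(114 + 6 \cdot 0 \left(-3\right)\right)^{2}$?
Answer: $12996$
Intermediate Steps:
$\left(114 + 6 \cdot 0 \left(-3\right)\right)^{2} = \left(114 + 0 \left(-3\right)\right)^{2} = \left(114 + 0\right)^{2} = 114^{2} = 12996$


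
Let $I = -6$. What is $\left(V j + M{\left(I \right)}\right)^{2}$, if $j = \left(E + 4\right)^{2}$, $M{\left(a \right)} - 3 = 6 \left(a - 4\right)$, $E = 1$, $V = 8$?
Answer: $20449$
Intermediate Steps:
$M{\left(a \right)} = -21 + 6 a$ ($M{\left(a \right)} = 3 + 6 \left(a - 4\right) = 3 + 6 \left(-4 + a\right) = 3 + \left(-24 + 6 a\right) = -21 + 6 a$)
$j = 25$ ($j = \left(1 + 4\right)^{2} = 5^{2} = 25$)
$\left(V j + M{\left(I \right)}\right)^{2} = \left(8 \cdot 25 + \left(-21 + 6 \left(-6\right)\right)\right)^{2} = \left(200 - 57\right)^{2} = 143^{2} = 20449$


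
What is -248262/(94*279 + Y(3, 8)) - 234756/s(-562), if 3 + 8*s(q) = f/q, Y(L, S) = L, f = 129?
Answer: 439417266698/755645 ≈ 5.8151e+5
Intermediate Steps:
s(q) = -3/8 + 129/(8*q) (s(q) = -3/8 + (129/q)/8 = -3/8 + 129/(8*q))
-248262/(94*279 + Y(3, 8)) - 234756/s(-562) = -248262/(94*279 + 3) - 234756*(-4496/(3*(43 - 1*(-562)))) = -248262/(26226 + 3) - 234756*(-4496/(3*(43 + 562))) = -248262/26229 - 234756/((3/8)*(-1/562)*605) = -248262*1/26229 - 234756/(-1815/4496) = -11822/1249 - 234756*(-4496/1815) = -11822/1249 + 351820992/605 = 439417266698/755645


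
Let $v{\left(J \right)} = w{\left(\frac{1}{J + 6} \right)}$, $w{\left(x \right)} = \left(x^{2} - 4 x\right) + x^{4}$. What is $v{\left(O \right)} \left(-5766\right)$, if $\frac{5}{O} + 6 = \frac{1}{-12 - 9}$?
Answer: $\frac{263012692446004}{62106953067} \approx 4234.8$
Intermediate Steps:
$O = - \frac{105}{127}$ ($O = \frac{5}{-6 + \frac{1}{-12 - 9}} = \frac{5}{-6 + \frac{1}{-21}} = \frac{5}{-6 - \frac{1}{21}} = \frac{5}{- \frac{127}{21}} = 5 \left(- \frac{21}{127}\right) = - \frac{105}{127} \approx -0.82677$)
$w{\left(x \right)} = x^{2} + x^{4} - 4 x$
$v{\left(J \right)} = \frac{-4 + \frac{1}{6 + J} + \frac{1}{\left(6 + J\right)^{3}}}{6 + J}$ ($v{\left(J \right)} = \frac{-4 + \frac{1}{J + 6} + \left(\frac{1}{J + 6}\right)^{3}}{J + 6} = \frac{-4 + \frac{1}{6 + J} + \left(\frac{1}{6 + J}\right)^{3}}{6 + J} = \frac{-4 + \frac{1}{6 + J} + \frac{1}{\left(6 + J\right)^{3}}}{6 + J}$)
$v{\left(O \right)} \left(-5766\right) = \frac{6 - \frac{105}{127} + \left(6 - \frac{105}{127}\right)^{3} - 4 \left(6 - \frac{105}{127}\right)^{4}}{\left(6 - \frac{105}{127}\right)^{5}} \left(-5766\right) = \frac{6 - \frac{105}{127} + \left(\frac{657}{127}\right)^{3} - 4 \left(\frac{657}{127}\right)^{4}}{\frac{122412804495057}{33038369407}} \left(-5766\right) = \frac{33038369407 \left(6 - \frac{105}{127} + \frac{283593393}{2048383} - \frac{745283436804}{260144641}\right)}{122412804495057} \left(-5766\right) = \frac{33038369407}{122412804495057} \left(- \frac{707921288262}{260144641}\right) \left(-5766\right) = \left(- \frac{136843232282}{186320859201}\right) \left(-5766\right) = \frac{263012692446004}{62106953067}$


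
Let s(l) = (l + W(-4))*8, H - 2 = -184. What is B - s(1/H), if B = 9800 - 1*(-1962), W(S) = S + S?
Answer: 1076170/91 ≈ 11826.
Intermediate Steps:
H = -182 (H = 2 - 184 = -182)
W(S) = 2*S
s(l) = -64 + 8*l (s(l) = (l + 2*(-4))*8 = (l - 8)*8 = (-8 + l)*8 = -64 + 8*l)
B = 11762 (B = 9800 + 1962 = 11762)
B - s(1/H) = 11762 - (-64 + 8/(-182)) = 11762 - (-64 + 8*(-1/182)) = 11762 - (-64 - 4/91) = 11762 - 1*(-5828/91) = 11762 + 5828/91 = 1076170/91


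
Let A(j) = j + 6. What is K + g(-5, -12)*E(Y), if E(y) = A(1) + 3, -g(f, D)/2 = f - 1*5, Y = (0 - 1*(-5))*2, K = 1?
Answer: 201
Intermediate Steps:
A(j) = 6 + j
Y = 10 (Y = (0 + 5)*2 = 5*2 = 10)
g(f, D) = 10 - 2*f (g(f, D) = -2*(f - 1*5) = -2*(f - 5) = -2*(-5 + f) = 10 - 2*f)
E(y) = 10 (E(y) = (6 + 1) + 3 = 7 + 3 = 10)
K + g(-5, -12)*E(Y) = 1 + (10 - 2*(-5))*10 = 1 + (10 + 10)*10 = 1 + 20*10 = 1 + 200 = 201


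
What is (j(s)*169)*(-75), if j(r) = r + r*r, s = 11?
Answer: -1673100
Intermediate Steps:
j(r) = r + r**2
(j(s)*169)*(-75) = ((11*(1 + 11))*169)*(-75) = ((11*12)*169)*(-75) = (132*169)*(-75) = 22308*(-75) = -1673100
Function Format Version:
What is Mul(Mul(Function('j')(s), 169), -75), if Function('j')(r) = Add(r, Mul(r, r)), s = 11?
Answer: -1673100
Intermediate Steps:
Function('j')(r) = Add(r, Pow(r, 2))
Mul(Mul(Function('j')(s), 169), -75) = Mul(Mul(Mul(11, Add(1, 11)), 169), -75) = Mul(Mul(Mul(11, 12), 169), -75) = Mul(Mul(132, 169), -75) = Mul(22308, -75) = -1673100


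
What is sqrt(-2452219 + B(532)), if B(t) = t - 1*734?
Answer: I*sqrt(2452421) ≈ 1566.0*I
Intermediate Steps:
B(t) = -734 + t (B(t) = t - 734 = -734 + t)
sqrt(-2452219 + B(532)) = sqrt(-2452219 + (-734 + 532)) = sqrt(-2452219 - 202) = sqrt(-2452421) = I*sqrt(2452421)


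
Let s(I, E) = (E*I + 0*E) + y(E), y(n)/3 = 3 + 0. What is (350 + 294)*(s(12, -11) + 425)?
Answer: 194488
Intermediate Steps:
y(n) = 9 (y(n) = 3*(3 + 0) = 3*3 = 9)
s(I, E) = 9 + E*I (s(I, E) = (E*I + 0*E) + 9 = (E*I + 0) + 9 = E*I + 9 = 9 + E*I)
(350 + 294)*(s(12, -11) + 425) = (350 + 294)*((9 - 11*12) + 425) = 644*((9 - 132) + 425) = 644*(-123 + 425) = 644*302 = 194488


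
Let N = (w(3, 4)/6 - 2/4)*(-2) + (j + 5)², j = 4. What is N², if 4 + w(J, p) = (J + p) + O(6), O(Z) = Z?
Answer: 6241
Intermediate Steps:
w(J, p) = 2 + J + p (w(J, p) = -4 + ((J + p) + 6) = -4 + (6 + J + p) = 2 + J + p)
N = 79 (N = ((2 + 3 + 4)/6 - 2/4)*(-2) + (4 + 5)² = (9*(⅙) - 2*¼)*(-2) + 9² = (3/2 - ½)*(-2) + 81 = 1*(-2) + 81 = -2 + 81 = 79)
N² = 79² = 6241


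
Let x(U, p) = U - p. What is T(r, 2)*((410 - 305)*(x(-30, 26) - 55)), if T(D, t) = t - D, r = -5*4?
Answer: -256410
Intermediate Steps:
r = -20
T(r, 2)*((410 - 305)*(x(-30, 26) - 55)) = (2 - 1*(-20))*((410 - 305)*((-30 - 1*26) - 55)) = (2 + 20)*(105*((-30 - 26) - 55)) = 22*(105*(-56 - 55)) = 22*(105*(-111)) = 22*(-11655) = -256410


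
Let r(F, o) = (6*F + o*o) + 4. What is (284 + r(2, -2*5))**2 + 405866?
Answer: 565866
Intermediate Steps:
r(F, o) = 4 + o**2 + 6*F (r(F, o) = (6*F + o**2) + 4 = (o**2 + 6*F) + 4 = 4 + o**2 + 6*F)
(284 + r(2, -2*5))**2 + 405866 = (284 + (4 + (-2*5)**2 + 6*2))**2 + 405866 = (284 + (4 + (-10)**2 + 12))**2 + 405866 = (284 + (4 + 100 + 12))**2 + 405866 = (284 + 116)**2 + 405866 = 400**2 + 405866 = 160000 + 405866 = 565866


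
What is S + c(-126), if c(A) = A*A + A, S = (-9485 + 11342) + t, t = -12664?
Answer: 4943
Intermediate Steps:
S = -10807 (S = (-9485 + 11342) - 12664 = 1857 - 12664 = -10807)
c(A) = A + A**2 (c(A) = A**2 + A = A + A**2)
S + c(-126) = -10807 - 126*(1 - 126) = -10807 - 126*(-125) = -10807 + 15750 = 4943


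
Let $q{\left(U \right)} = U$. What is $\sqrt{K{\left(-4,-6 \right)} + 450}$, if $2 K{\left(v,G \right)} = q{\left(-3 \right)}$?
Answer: $\frac{\sqrt{1794}}{2} \approx 21.178$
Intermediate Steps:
$K{\left(v,G \right)} = - \frac{3}{2}$ ($K{\left(v,G \right)} = \frac{1}{2} \left(-3\right) = - \frac{3}{2}$)
$\sqrt{K{\left(-4,-6 \right)} + 450} = \sqrt{- \frac{3}{2} + 450} = \sqrt{\frac{897}{2}} = \frac{\sqrt{1794}}{2}$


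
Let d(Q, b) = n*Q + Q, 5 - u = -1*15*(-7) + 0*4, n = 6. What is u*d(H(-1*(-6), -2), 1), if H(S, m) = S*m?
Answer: 8400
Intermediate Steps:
u = -100 (u = 5 - (-1*15*(-7) + 0*4) = 5 - (-15*(-7) + 0) = 5 - (105 + 0) = 5 - 1*105 = 5 - 105 = -100)
d(Q, b) = 7*Q (d(Q, b) = 6*Q + Q = 7*Q)
u*d(H(-1*(-6), -2), 1) = -700*-1*(-6)*(-2) = -700*6*(-2) = -700*(-12) = -100*(-84) = 8400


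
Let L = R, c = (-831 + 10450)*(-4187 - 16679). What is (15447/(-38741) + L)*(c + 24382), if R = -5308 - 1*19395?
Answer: 10108583456344560/2039 ≈ 4.9576e+12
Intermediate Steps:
R = -24703 (R = -5308 - 19395 = -24703)
c = -200710054 (c = 9619*(-20866) = -200710054)
L = -24703
(15447/(-38741) + L)*(c + 24382) = (15447/(-38741) - 24703)*(-200710054 + 24382) = (15447*(-1/38741) - 24703)*(-200685672) = (-813/2039 - 24703)*(-200685672) = -50370230/2039*(-200685672) = 10108583456344560/2039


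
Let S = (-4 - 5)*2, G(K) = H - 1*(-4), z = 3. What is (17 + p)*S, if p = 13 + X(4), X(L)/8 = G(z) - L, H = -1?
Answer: -396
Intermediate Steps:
G(K) = 3 (G(K) = -1 - 1*(-4) = -1 + 4 = 3)
X(L) = 24 - 8*L (X(L) = 8*(3 - L) = 24 - 8*L)
S = -18 (S = -9*2 = -18)
p = 5 (p = 13 + (24 - 8*4) = 13 + (24 - 32) = 13 - 8 = 5)
(17 + p)*S = (17 + 5)*(-18) = 22*(-18) = -396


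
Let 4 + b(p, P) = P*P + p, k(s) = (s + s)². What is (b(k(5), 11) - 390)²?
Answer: 29929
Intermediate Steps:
k(s) = 4*s² (k(s) = (2*s)² = 4*s²)
b(p, P) = -4 + p + P² (b(p, P) = -4 + (P*P + p) = -4 + (P² + p) = -4 + (p + P²) = -4 + p + P²)
(b(k(5), 11) - 390)² = ((-4 + 4*5² + 11²) - 390)² = ((-4 + 4*25 + 121) - 390)² = ((-4 + 100 + 121) - 390)² = (217 - 390)² = (-173)² = 29929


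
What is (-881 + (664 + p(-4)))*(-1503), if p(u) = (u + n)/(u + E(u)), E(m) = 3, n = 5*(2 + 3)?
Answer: 357714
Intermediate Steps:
n = 25 (n = 5*5 = 25)
p(u) = (25 + u)/(3 + u) (p(u) = (u + 25)/(u + 3) = (25 + u)/(3 + u))
(-881 + (664 + p(-4)))*(-1503) = (-881 + (664 + (25 - 4)/(3 - 4)))*(-1503) = (-881 + (664 + 21/(-1)))*(-1503) = (-881 + (664 - 1*21))*(-1503) = (-881 + (664 - 21))*(-1503) = (-881 + 643)*(-1503) = -238*(-1503) = 357714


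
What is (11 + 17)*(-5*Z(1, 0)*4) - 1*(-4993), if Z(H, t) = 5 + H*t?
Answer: 2193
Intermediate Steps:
(11 + 17)*(-5*Z(1, 0)*4) - 1*(-4993) = (11 + 17)*(-5*(5 + 1*0)*4) - 1*(-4993) = 28*(-5*(5 + 0)*4) + 4993 = 28*(-5*5*4) + 4993 = 28*(-25*4) + 4993 = 28*(-100) + 4993 = -2800 + 4993 = 2193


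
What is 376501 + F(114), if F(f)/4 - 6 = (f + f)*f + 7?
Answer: 480521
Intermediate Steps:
F(f) = 52 + 8*f² (F(f) = 24 + 4*((f + f)*f + 7) = 24 + 4*((2*f)*f + 7) = 24 + 4*(2*f² + 7) = 24 + 4*(7 + 2*f²) = 24 + (28 + 8*f²) = 52 + 8*f²)
376501 + F(114) = 376501 + (52 + 8*114²) = 376501 + (52 + 8*12996) = 376501 + (52 + 103968) = 376501 + 104020 = 480521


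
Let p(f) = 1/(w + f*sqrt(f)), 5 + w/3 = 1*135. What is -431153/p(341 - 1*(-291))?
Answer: -168149670 - 544977392*sqrt(158) ≈ -7.0184e+9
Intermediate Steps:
w = 390 (w = -15 + 3*(1*135) = -15 + 3*135 = -15 + 405 = 390)
p(f) = 1/(390 + f**(3/2)) (p(f) = 1/(390 + f*sqrt(f)) = 1/(390 + f**(3/2)))
-431153/p(341 - 1*(-291)) = -(168149670 + 431153*(341 - 1*(-291))**(3/2)) = -(168149670 + 431153*(341 + 291)**(3/2)) = -(168149670 + 544977392*sqrt(158)) = -431153*(390 + 1264*sqrt(158)) = -168149670 - 544977392*sqrt(158)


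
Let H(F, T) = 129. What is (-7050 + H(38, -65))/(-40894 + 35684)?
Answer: 6921/5210 ≈ 1.3284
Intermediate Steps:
(-7050 + H(38, -65))/(-40894 + 35684) = (-7050 + 129)/(-40894 + 35684) = -6921/(-5210) = -6921*(-1/5210) = 6921/5210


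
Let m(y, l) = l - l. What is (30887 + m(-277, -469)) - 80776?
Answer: -49889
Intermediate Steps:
m(y, l) = 0
(30887 + m(-277, -469)) - 80776 = (30887 + 0) - 80776 = 30887 - 80776 = -49889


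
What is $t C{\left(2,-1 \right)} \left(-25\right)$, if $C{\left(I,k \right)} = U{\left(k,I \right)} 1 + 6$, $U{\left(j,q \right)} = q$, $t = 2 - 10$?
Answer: $1600$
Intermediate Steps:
$t = -8$ ($t = 2 - 10 = -8$)
$C{\left(I,k \right)} = 6 + I$ ($C{\left(I,k \right)} = I 1 + 6 = I + 6 = 6 + I$)
$t C{\left(2,-1 \right)} \left(-25\right) = - 8 \left(6 + 2\right) \left(-25\right) = \left(-8\right) 8 \left(-25\right) = \left(-64\right) \left(-25\right) = 1600$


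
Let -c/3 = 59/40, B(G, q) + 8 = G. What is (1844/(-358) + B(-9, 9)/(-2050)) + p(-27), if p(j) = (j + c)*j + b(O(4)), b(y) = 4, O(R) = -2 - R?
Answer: 1243714577/1467800 ≈ 847.33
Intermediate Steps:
B(G, q) = -8 + G
c = -177/40 ≈ -4.4250
p(j) = 4 + j*(-177/40 + j) (p(j) = (j - 177/40)*j + 4 = (-177/40 + j)*j + 4 = j*(-177/40 + j) + 4 = 4 + j*(-177/40 + j))
(1844/(-358) + B(-9, 9)/(-2050)) + p(-27) = (1844/(-358) + (-8 - 9)/(-2050)) + (4 + (-27)² - 177/40*(-27)) = (1844*(-1/358) - 17*(-1/2050)) + (4 + 729 + 4779/40) = (-922/179 + 17/2050) + 34099/40 = -1887057/366950 + 34099/40 = 1243714577/1467800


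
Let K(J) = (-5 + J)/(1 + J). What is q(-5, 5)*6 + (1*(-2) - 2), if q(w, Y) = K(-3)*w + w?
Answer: -154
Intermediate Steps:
K(J) = (-5 + J)/(1 + J)
q(w, Y) = 5*w (q(w, Y) = ((-5 - 3)/(1 - 3))*w + w = (-8/(-2))*w + w = (-½*(-8))*w + w = 4*w + w = 5*w)
q(-5, 5)*6 + (1*(-2) - 2) = (5*(-5))*6 + (1*(-2) - 2) = -25*6 + (-2 - 2) = -150 - 4 = -154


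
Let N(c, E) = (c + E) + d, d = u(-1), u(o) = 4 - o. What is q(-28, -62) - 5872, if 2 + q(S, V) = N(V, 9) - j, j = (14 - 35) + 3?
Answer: -5904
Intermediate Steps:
j = -18 (j = -21 + 3 = -18)
d = 5 (d = 4 - 1*(-1) = 4 + 1 = 5)
N(c, E) = 5 + E + c (N(c, E) = (c + E) + 5 = (E + c) + 5 = 5 + E + c)
q(S, V) = 30 + V (q(S, V) = -2 + ((5 + 9 + V) - 1*(-18)) = -2 + ((14 + V) + 18) = -2 + (32 + V) = 30 + V)
q(-28, -62) - 5872 = (30 - 62) - 5872 = -32 - 5872 = -5904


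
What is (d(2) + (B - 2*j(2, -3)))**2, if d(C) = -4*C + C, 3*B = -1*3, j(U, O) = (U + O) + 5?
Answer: 225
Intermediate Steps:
j(U, O) = 5 + O + U (j(U, O) = (O + U) + 5 = 5 + O + U)
B = -1 (B = (-1*3)/3 = (1/3)*(-3) = -1)
d(C) = -3*C
(d(2) + (B - 2*j(2, -3)))**2 = (-3*2 + (-1 - 2*(5 - 3 + 2)))**2 = (-6 + (-1 - 2*4))**2 = (-6 + (-1 - 8))**2 = (-6 - 9)**2 = (-15)**2 = 225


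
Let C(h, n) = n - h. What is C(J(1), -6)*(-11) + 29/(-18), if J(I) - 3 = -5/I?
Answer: 763/18 ≈ 42.389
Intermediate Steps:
J(I) = 3 - 5/I
C(J(1), -6)*(-11) + 29/(-18) = (-6 - (3 - 5/1))*(-11) + 29/(-18) = (-6 - (3 - 5*1))*(-11) + 29*(-1/18) = (-6 - (3 - 5))*(-11) - 29/18 = (-6 - 1*(-2))*(-11) - 29/18 = (-6 + 2)*(-11) - 29/18 = -4*(-11) - 29/18 = 44 - 29/18 = 763/18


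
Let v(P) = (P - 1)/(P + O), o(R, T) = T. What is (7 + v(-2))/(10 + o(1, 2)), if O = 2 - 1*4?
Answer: 31/48 ≈ 0.64583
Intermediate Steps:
O = -2 (O = 2 - 4 = -2)
v(P) = (-1 + P)/(-2 + P) (v(P) = (P - 1)/(P - 2) = (-1 + P)/(-2 + P))
(7 + v(-2))/(10 + o(1, 2)) = (7 + (-1 - 2)/(-2 - 2))/(10 + 2) = (7 - 3/(-4))/12 = (7 - ¼*(-3))*(1/12) = (7 + ¾)*(1/12) = (31/4)*(1/12) = 31/48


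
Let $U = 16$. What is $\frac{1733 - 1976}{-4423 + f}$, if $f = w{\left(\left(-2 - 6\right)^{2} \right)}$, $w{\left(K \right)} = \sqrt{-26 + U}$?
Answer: $\frac{1074789}{19562939} + \frac{243 i \sqrt{10}}{19562939} \approx 0.05494 + 3.928 \cdot 10^{-5} i$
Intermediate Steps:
$w{\left(K \right)} = i \sqrt{10}$ ($w{\left(K \right)} = \sqrt{-26 + 16} = \sqrt{-10} = i \sqrt{10}$)
$f = i \sqrt{10} \approx 3.1623 i$
$\frac{1733 - 1976}{-4423 + f} = \frac{1733 - 1976}{-4423 + i \sqrt{10}} = - \frac{243}{-4423 + i \sqrt{10}}$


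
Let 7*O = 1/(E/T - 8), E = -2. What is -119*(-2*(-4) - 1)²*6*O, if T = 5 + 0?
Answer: 595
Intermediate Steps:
T = 5
O = -5/294 (O = 1/(7*(-2/5 - 8)) = 1/(7*(-2*⅕ - 8)) = 1/(7*(-⅖ - 8)) = 1/(7*(-42/5)) = (⅐)*(-5/42) = -5/294 ≈ -0.017007)
-119*(-2*(-4) - 1)²*6*O = -119*(-2*(-4) - 1)²*6*(-5)/294 = -119*(8 - 1)²*6*(-5)/294 = -119*7²*6*(-5)/294 = -119*49*6*(-5)/294 = -34986*(-5)/294 = -119*(-5) = 595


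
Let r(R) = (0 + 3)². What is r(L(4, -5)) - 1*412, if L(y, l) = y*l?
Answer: -403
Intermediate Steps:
L(y, l) = l*y
r(R) = 9 (r(R) = 3² = 9)
r(L(4, -5)) - 1*412 = 9 - 1*412 = 9 - 412 = -403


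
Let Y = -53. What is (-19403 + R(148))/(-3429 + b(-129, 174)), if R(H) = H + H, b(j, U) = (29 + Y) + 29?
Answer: 19107/3424 ≈ 5.5803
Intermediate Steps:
b(j, U) = 5 (b(j, U) = (29 - 53) + 29 = -24 + 29 = 5)
R(H) = 2*H
(-19403 + R(148))/(-3429 + b(-129, 174)) = (-19403 + 2*148)/(-3429 + 5) = (-19403 + 296)/(-3424) = -19107*(-1/3424) = 19107/3424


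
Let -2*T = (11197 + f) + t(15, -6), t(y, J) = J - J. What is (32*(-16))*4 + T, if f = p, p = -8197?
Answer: -3548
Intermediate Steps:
t(y, J) = 0
f = -8197
T = -1500 (T = -((11197 - 8197) + 0)/2 = -(3000 + 0)/2 = -1/2*3000 = -1500)
(32*(-16))*4 + T = (32*(-16))*4 - 1500 = -512*4 - 1500 = -2048 - 1500 = -3548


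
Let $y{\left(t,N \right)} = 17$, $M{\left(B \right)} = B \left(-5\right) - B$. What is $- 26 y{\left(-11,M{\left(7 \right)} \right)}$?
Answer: $-442$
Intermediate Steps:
$M{\left(B \right)} = - 6 B$ ($M{\left(B \right)} = - 5 B - B = - 6 B$)
$- 26 y{\left(-11,M{\left(7 \right)} \right)} = - 26 \cdot 17 = \left(-1\right) 442 = -442$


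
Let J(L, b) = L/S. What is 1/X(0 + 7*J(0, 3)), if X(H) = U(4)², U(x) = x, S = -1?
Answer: 1/16 ≈ 0.062500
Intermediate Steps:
J(L, b) = -L (J(L, b) = L/(-1) = L*(-1) = -L)
X(H) = 16 (X(H) = 4² = 16)
1/X(0 + 7*J(0, 3)) = 1/16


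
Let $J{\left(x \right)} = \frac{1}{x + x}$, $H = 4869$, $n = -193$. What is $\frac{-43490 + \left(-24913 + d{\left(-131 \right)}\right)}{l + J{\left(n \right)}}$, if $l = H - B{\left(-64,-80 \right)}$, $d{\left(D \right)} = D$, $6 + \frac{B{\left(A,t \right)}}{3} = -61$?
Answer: $- \frac{26454124}{1957019} \approx -13.518$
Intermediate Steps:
$B{\left(A,t \right)} = -201$ ($B{\left(A,t \right)} = -18 + 3 \left(-61\right) = -18 - 183 = -201$)
$J{\left(x \right)} = \frac{1}{2 x}$
$l = 5070$ ($l = 4869 - -201 = 4869 + 201 = 5070$)
$\frac{-43490 + \left(-24913 + d{\left(-131 \right)}\right)}{l + J{\left(n \right)}} = \frac{-43490 - 25044}{5070 + \frac{1}{2 \left(-193\right)}} = \frac{-43490 - 25044}{5070 + \frac{1}{2} \left(- \frac{1}{193}\right)} = - \frac{68534}{5070 - \frac{1}{386}} = - \frac{68534}{\frac{1957019}{386}} = \left(-68534\right) \frac{386}{1957019} = - \frac{26454124}{1957019}$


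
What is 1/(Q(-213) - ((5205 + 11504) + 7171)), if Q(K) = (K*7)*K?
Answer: 1/293703 ≈ 3.4048e-6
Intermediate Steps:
Q(K) = 7*K² (Q(K) = (7*K)*K = 7*K²)
1/(Q(-213) - ((5205 + 11504) + 7171)) = 1/(7*(-213)² - ((5205 + 11504) + 7171)) = 1/(7*45369 - (16709 + 7171)) = 1/(317583 - 1*23880) = 1/(317583 - 23880) = 1/293703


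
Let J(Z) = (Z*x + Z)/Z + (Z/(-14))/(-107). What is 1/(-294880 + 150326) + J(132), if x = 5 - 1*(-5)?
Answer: 1200520221/108270946 ≈ 11.088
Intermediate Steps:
x = 10 (x = 5 + 5 = 10)
J(Z) = 11 + Z/1498 (J(Z) = (Z*10 + Z)/Z + (Z/(-14))/(-107) = (10*Z + Z)/Z + (Z*(-1/14))*(-1/107) = (11*Z)/Z - Z/14*(-1/107) = 11 + Z/1498)
1/(-294880 + 150326) + J(132) = 1/(-294880 + 150326) + (11 + (1/1498)*132) = 1/(-144554) + (11 + 66/749) = -1/144554 + 8305/749 = 1200520221/108270946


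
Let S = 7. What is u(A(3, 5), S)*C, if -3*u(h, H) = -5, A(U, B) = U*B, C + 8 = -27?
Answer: -175/3 ≈ -58.333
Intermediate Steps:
C = -35 (C = -8 - 27 = -35)
A(U, B) = B*U
u(h, H) = 5/3 (u(h, H) = -1/3*(-5) = 5/3)
u(A(3, 5), S)*C = (5/3)*(-35) = -175/3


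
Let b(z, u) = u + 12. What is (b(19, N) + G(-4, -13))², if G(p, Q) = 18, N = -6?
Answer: 576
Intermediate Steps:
b(z, u) = 12 + u
(b(19, N) + G(-4, -13))² = ((12 - 6) + 18)² = (6 + 18)² = 24² = 576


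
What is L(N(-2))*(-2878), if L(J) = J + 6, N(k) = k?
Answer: -11512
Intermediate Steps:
L(J) = 6 + J
L(N(-2))*(-2878) = (6 - 2)*(-2878) = 4*(-2878) = -11512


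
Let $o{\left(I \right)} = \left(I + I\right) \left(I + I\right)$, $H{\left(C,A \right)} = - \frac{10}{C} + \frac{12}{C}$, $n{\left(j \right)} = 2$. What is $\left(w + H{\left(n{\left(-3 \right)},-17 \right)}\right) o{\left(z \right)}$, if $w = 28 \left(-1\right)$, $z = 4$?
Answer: $-1728$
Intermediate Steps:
$w = -28$
$H{\left(C,A \right)} = \frac{2}{C}$
$o{\left(I \right)} = 4 I^{2}$ ($o{\left(I \right)} = 2 I 2 I = 4 I^{2}$)
$\left(w + H{\left(n{\left(-3 \right)},-17 \right)}\right) o{\left(z \right)} = \left(-28 + \frac{2}{2}\right) 4 \cdot 4^{2} = \left(-28 + 2 \cdot \frac{1}{2}\right) 4 \cdot 16 = \left(-28 + 1\right) 64 = \left(-27\right) 64 = -1728$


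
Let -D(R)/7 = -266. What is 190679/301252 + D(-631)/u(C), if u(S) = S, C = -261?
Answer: -607805/93492 ≈ -6.5011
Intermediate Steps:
D(R) = 1862 (D(R) = -7*(-266) = 1862)
190679/301252 + D(-631)/u(C) = 190679/301252 + 1862/(-261) = 190679*(1/301252) + 1862*(-1/261) = 190679/301252 - 1862/261 = -607805/93492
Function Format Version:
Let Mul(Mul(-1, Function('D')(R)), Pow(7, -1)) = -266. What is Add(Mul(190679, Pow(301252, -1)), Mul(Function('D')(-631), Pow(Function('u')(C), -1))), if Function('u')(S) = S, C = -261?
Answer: Rational(-607805, 93492) ≈ -6.5011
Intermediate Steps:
Function('D')(R) = 1862 (Function('D')(R) = Mul(-7, -266) = 1862)
Add(Mul(190679, Pow(301252, -1)), Mul(Function('D')(-631), Pow(Function('u')(C), -1))) = Add(Mul(190679, Pow(301252, -1)), Mul(1862, Pow(-261, -1))) = Add(Mul(190679, Rational(1, 301252)), Mul(1862, Rational(-1, 261))) = Add(Rational(190679, 301252), Rational(-1862, 261)) = Rational(-607805, 93492)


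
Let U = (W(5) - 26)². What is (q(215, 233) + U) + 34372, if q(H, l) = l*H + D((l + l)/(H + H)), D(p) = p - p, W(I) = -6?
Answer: 85491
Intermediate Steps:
D(p) = 0
q(H, l) = H*l (q(H, l) = l*H + 0 = H*l + 0 = H*l)
U = 1024 (U = (-6 - 26)² = (-32)² = 1024)
(q(215, 233) + U) + 34372 = (215*233 + 1024) + 34372 = (50095 + 1024) + 34372 = 51119 + 34372 = 85491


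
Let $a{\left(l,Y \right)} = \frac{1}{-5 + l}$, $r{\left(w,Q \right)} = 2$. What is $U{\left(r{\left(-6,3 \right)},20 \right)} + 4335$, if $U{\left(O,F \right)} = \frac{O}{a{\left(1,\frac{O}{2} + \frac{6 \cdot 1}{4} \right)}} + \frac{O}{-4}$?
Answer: $\frac{8653}{2} \approx 4326.5$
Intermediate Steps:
$U{\left(O,F \right)} = - \frac{17 O}{4}$ ($U{\left(O,F \right)} = \frac{O}{\frac{1}{-5 + 1}} + \frac{O}{-4} = \frac{O}{\frac{1}{-4}} + O \left(- \frac{1}{4}\right) = \frac{O}{- \frac{1}{4}} - \frac{O}{4} = O \left(-4\right) - \frac{O}{4} = - 4 O - \frac{O}{4} = - \frac{17 O}{4}$)
$U{\left(r{\left(-6,3 \right)},20 \right)} + 4335 = \left(- \frac{17}{4}\right) 2 + 4335 = - \frac{17}{2} + 4335 = \frac{8653}{2}$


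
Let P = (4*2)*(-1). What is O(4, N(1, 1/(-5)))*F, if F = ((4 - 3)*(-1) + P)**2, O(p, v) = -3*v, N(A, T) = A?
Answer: -243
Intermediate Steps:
P = -8 (P = 8*(-1) = -8)
F = 81 (F = ((4 - 3)*(-1) - 8)**2 = (1*(-1) - 8)**2 = (-1 - 8)**2 = (-9)**2 = 81)
O(4, N(1, 1/(-5)))*F = -3*1*81 = -3*81 = -243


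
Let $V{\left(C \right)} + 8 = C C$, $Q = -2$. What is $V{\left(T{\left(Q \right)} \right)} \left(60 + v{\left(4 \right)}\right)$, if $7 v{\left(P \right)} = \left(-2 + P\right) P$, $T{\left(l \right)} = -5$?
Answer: $\frac{7276}{7} \approx 1039.4$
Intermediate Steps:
$V{\left(C \right)} = -8 + C^{2}$ ($V{\left(C \right)} = -8 + C C = -8 + C^{2}$)
$v{\left(P \right)} = \frac{P \left(-2 + P\right)}{7}$ ($v{\left(P \right)} = \frac{\left(-2 + P\right) P}{7} = \frac{P \left(-2 + P\right)}{7}$)
$V{\left(T{\left(Q \right)} \right)} \left(60 + v{\left(4 \right)}\right) = \left(-8 + \left(-5\right)^{2}\right) \left(60 + \frac{1}{7} \cdot 4 \left(-2 + 4\right)\right) = \left(-8 + 25\right) \left(60 + \frac{1}{7} \cdot 4 \cdot 2\right) = 17 \left(60 + \frac{8}{7}\right) = 17 \cdot \frac{428}{7} = \frac{7276}{7}$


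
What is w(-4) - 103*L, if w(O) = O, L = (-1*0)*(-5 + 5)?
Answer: -4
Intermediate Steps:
L = 0 (L = 0*0 = 0)
w(-4) - 103*L = -4 - 103*0 = -4 + 0 = -4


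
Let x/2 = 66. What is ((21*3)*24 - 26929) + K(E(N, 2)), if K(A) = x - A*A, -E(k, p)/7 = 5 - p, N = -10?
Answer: -25726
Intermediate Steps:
x = 132 (x = 2*66 = 132)
E(k, p) = -35 + 7*p (E(k, p) = -7*(5 - p) = -35 + 7*p)
K(A) = 132 - A² (K(A) = 132 - A*A = 132 - A²)
((21*3)*24 - 26929) + K(E(N, 2)) = ((21*3)*24 - 26929) + (132 - (-35 + 7*2)²) = (63*24 - 26929) + (132 - (-35 + 14)²) = (1512 - 26929) + (132 - 1*(-21)²) = -25417 + (132 - 1*441) = -25417 + (132 - 441) = -25417 - 309 = -25726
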